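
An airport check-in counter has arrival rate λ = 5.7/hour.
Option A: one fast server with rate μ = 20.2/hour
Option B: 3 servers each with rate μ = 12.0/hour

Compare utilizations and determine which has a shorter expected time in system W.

Option A: single server μ = 20.2 (M/M/1)
  ρ_A = 5.7/20.2 = 0.2822
  W_A = 1/(μ-λ) = 1/(20.2-5.7) = 1/14.50 = 0.06897

Option B: 3 servers μ = 12.0 (M/M/3)
  ρ_B = λ/(cμ) = 5.7/(3×12.0) = 0.1583
  Offered load a = λ/μ = cρ = 5.7/12.0 = 0.4750
  P₀ = [ Σₙ₌₀^2 aⁿ/n! + a^3/(3!(1-ρ)) ]⁻¹
  Σ = a^0/0! + a^1/1! + a^2/2! = 1.0000 + 0.4750 + 0.1128 = 1.5878
  a^3/(3!(1-ρ)) = 0.10717/(6 × 0.84167) = 0.02122
  P₀ = 1/(1.5878 + 0.02122) = 0.6215
  Lq = P₀·a^3·ρ / (3!(1-ρ)²) = 0.6215 × 0.1072 × 0.1583 / (6 × 0.7084) = 0.002481
  Wq_B = Lq/λ = 0.002481/5.7 = 0.0004353
  W_B = Wq_B + 1/μ = 0.0004353 + 0.08333 = 0.08377

Since W_A = 0.06897 < W_B = 0.08377, Option A (single fast server) has the shorter time in system.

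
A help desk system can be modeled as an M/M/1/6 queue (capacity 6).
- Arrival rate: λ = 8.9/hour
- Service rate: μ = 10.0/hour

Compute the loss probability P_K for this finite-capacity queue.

ρ = λ/μ = 8.9/10.0 = 0.8900
P₀ = (1-ρ)/(1-ρ^(K+1)) = (1-0.8900)/(1-0.8900^7) = 0.1100/0.5577 = 0.1972
P_K = P₀×ρ^K = 0.197243 × 0.8900^6 = 0.197243 × 0.496981 = 0.09803
Blocking probability = 9.80%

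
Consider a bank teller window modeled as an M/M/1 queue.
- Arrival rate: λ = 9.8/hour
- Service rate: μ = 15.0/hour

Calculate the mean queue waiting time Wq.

First, compute utilization: ρ = λ/μ = 9.8/15.0 = 0.6533
For M/M/1: Wq = λ/(μ(μ-λ))
Wq = 9.8/(15.0 × (15.0-9.8))
Wq = 9.8/(15.0 × 5.20)
Wq = 0.1256 hours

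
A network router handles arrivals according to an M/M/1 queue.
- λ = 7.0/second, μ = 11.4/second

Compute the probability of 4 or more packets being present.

ρ = λ/μ = 7.0/11.4 = 0.61404
P(N ≥ n) = ρⁿ
P(N ≥ 4) = 0.61404^4
P(N ≥ 4) = 0.1422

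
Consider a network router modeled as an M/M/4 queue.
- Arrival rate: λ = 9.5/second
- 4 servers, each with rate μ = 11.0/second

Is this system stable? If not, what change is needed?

Stability requires ρ = λ/(cμ) < 1
ρ = 9.5/(4 × 11.0) = 9.5/44.00 = 0.2159
Since 0.2159 < 1, the system is STABLE.
The servers are busy 21.59% of the time.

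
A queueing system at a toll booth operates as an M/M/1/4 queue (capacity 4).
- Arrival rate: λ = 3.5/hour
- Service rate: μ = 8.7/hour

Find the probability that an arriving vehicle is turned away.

ρ = λ/μ = 3.5/8.7 = 0.4023
P₀ = (1-ρ)/(1-ρ^(K+1)) = (1-0.4023)/(1-0.4023^5) = 0.59770/0.98946 = 0.6041
P_K = P₀×ρ^K = 0.6041 × 0.4023^4 = 0.6041 × 0.02619 = 0.01582
Blocking probability = 1.58%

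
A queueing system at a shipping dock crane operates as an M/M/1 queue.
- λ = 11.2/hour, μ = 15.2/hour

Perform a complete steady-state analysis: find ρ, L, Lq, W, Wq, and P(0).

Step 1: ρ = λ/μ = 11.2/15.2 = 0.7368
Step 2: L = λ/(μ-λ) = 11.2/4.00 = 2.8000
Step 3: Lq = λ²/(μ(μ-λ)) = 125.44/(15.2×4.00) = 2.0632
Step 4: W = 1/(μ-λ) = 1/4.00 = 0.2500
Step 5: Wq = λ/(μ(μ-λ)) = 11.2/(15.2×4.00) = 0.1842
Step 6: P(0) = 1-ρ = 0.2632
Verify: L = λW = 11.2×0.2500 = 2.8000 ✔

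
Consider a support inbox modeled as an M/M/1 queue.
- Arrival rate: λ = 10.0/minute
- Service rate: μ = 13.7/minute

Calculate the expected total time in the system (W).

First, compute utilization: ρ = λ/μ = 10.0/13.7 = 0.7299
For M/M/1: W = 1/(μ-λ)
W = 1/(13.7-10.0) = 1/3.70
W = 0.2703 minutes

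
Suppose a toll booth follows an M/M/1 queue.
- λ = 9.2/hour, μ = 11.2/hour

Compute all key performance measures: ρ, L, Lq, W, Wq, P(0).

Step 1: ρ = λ/μ = 9.2/11.2 = 0.8214
Step 2: L = λ/(μ-λ) = 9.2/2.00 = 4.6000
Step 3: Lq = λ²/(μ(μ-λ)) = 84.64/(11.2×2.00) = 3.7786
Step 4: W = 1/(μ-λ) = 1/2.00 = 0.5000
Step 5: Wq = λ/(μ(μ-λ)) = 9.2/(11.2×2.00) = 0.4107
Step 6: P(0) = 1-ρ = 0.1786
Verify: L = λW = 9.2×0.5000 = 4.6000 ✔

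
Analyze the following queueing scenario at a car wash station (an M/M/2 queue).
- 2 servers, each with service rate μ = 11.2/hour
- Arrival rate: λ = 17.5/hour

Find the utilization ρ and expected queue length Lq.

Traffic intensity: ρ = λ/(cμ) = 17.5/(2×11.2) = 0.7812
Since ρ = 0.7812 < 1, system is stable.
Offered load a = λ/μ = cρ = 17.5/11.2 = 1.5625
P₀ = [ Σₙ₌₀^1 aⁿ/n! + a^2/(2!(1-ρ)) ]⁻¹
Σ = a^0/0! + a^1/1! = 1.0000 + 1.5625 = 2.5625
a^2/(2!(1-ρ)) = 2.44141/(2 × 0.218750) = 5.5804
P₀ = 1/(2.5625 + 5.5804) = 0.1228
Lq = P₀·a^2·ρ / (2!(1-ρ)²) = 0.122807 × 2.44141 × 0.781250 / (2 × 0.0478516) = 2.4475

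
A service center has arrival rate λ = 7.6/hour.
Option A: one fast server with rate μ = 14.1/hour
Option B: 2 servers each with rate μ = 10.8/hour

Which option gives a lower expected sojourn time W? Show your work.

Option A: single server μ = 14.1 (M/M/1)
  ρ_A = 7.6/14.1 = 0.5390
  W_A = 1/(μ-λ) = 1/(14.1-7.6) = 1/6.50 = 0.1538

Option B: 2 servers μ = 10.8 (M/M/2)
  ρ_B = λ/(cμ) = 7.6/(2×10.8) = 0.3519
  Offered load a = λ/μ = cρ = 7.6/10.8 = 0.7037
  P₀ = [ Σₙ₌₀^1 aⁿ/n! + a^2/(2!(1-ρ)) ]⁻¹
  Σ = a^0/0! + a^1/1! = 1.0000 + 0.7037 = 1.7037
  a^2/(2!(1-ρ)) = 0.4952/(2 × 0.6481) = 0.3820
  P₀ = 1/(1.7037 + 0.3820) = 0.4795
  Lq = P₀·a^2·ρ / (2!(1-ρ)²) = 0.47945 × 0.49520 × 0.35185 / (2 × 0.42010) = 0.09943
  Wq_B = Lq/λ = 0.09943/7.6 = 0.01308
  W_B = Wq_B + 1/μ = 0.01308 + 0.09259 = 0.1057

Since W_B = 0.1057 < W_A = 0.1538, Option B (multiple servers) has the shorter time in system.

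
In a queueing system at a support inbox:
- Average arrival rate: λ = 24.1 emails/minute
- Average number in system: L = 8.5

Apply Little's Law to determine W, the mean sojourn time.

Little's Law: L = λW, so W = L/λ
W = 8.5/24.1 = 0.3527 minutes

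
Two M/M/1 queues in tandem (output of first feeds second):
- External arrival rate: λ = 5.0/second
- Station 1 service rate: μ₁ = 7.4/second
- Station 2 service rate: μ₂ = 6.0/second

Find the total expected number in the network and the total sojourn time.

By Jackson's theorem, each station behaves as independent M/M/1.
Station 1: ρ₁ = 5.0/7.4 = 0.6757, L₁ = ρ₁/(1-ρ₁) = λ/(μ₁-λ) = 5.0/2.40 = 2.0833
Station 2: ρ₂ = 5.0/6.0 = 0.8333, L₂ = ρ₂/(1-ρ₂) = λ/(μ₂-λ) = 5.0/1.00 = 5.0000
Total: L = L₁ + L₂ = 2.0833 + 5.0000 = 7.0833
W = L/λ = 7.0833/5.0 = 1.4167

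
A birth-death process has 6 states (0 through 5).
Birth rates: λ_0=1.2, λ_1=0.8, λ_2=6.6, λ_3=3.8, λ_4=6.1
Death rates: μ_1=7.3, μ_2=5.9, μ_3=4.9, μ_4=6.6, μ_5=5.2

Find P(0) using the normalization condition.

Ratios P(n)/P(0) = (λ₀···λₙ₋₁)/(μ₁···μₙ):
P(1)/P(0) = (1.2)/(7.3) = 0.1644
P(2)/P(0) = (1.2×0.8)/(7.3×5.9) = 0.02229
P(3)/P(0) = (1.2×0.8×6.6)/(7.3×5.9×4.9) = 0.03002
P(4)/P(0) = (1.2×0.8×6.6×3.8)/(7.3×5.9×4.9×6.6) = 0.01729
P(5)/P(0) = (1.2×0.8×6.6×3.8×6.1)/(7.3×5.9×4.9×6.6×5.2) = 0.02028

Normalization: ∑ P(n) = 1
P(0) × (1.0000 + 0.1644 + 0.02229 + 0.03002 + 0.01729 + 0.02028) = 1
P(0) × 1.2543 = 1
P(0) = 1/1.2543 = 0.7973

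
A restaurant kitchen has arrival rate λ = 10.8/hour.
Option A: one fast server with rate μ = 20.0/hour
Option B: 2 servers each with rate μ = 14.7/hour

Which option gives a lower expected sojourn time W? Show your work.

Option A: single server μ = 20.0 (M/M/1)
  ρ_A = 10.8/20.0 = 0.5400
  W_A = 1/(μ-λ) = 1/(20.0-10.8) = 1/9.20 = 0.1087

Option B: 2 servers μ = 14.7 (M/M/2)
  ρ_B = λ/(cμ) = 10.8/(2×14.7) = 0.3673
  Offered load a = λ/μ = cρ = 10.8/14.7 = 0.7347
  P₀ = [ Σₙ₌₀^1 aⁿ/n! + a^2/(2!(1-ρ)) ]⁻¹
  Σ = a^0/0! + a^1/1! = 1.0000 + 0.7347 = 1.7347
  a^2/(2!(1-ρ)) = 0.5398/(2 × 0.6327) = 0.4266
  P₀ = 1/(1.7347 + 0.4266) = 0.4627
  Lq = P₀·a^2·ρ / (2!(1-ρ)²) = 0.4627 × 0.5398 × 0.3673 / (2 × 0.4002) = 0.1146
  Wq_B = Lq/λ = 0.1146/10.8 = 0.01061
  W_B = Wq_B + 1/μ = 0.01061 + 0.06803 = 0.07864

Since W_B = 0.07864 < W_A = 0.1087, Option B (multiple servers) has the shorter time in system.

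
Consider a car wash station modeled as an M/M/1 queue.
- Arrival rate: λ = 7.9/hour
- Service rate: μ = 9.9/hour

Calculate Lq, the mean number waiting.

ρ = λ/μ = 7.9/9.9 = 0.7980
For M/M/1: Lq = λ²/(μ(μ-λ))
Lq = 62.41/(9.9 × 2.00)
Lq = 3.1520 cars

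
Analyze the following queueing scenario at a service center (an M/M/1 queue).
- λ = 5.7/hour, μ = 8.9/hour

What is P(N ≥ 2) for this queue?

ρ = λ/μ = 5.7/8.9 = 0.64045
P(N ≥ n) = ρⁿ
P(N ≥ 2) = 0.64045^2
P(N ≥ 2) = 0.4102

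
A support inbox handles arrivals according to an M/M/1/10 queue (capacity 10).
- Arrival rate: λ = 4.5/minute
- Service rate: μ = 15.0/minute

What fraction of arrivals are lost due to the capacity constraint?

ρ = λ/μ = 4.5/15.0 = 0.3000
P₀ = (1-ρ)/(1-ρ^(K+1)) = (1-0.3000)/(1-0.3000^11) = 0.7000/1.0000 = 0.7000
P_K = P₀×ρ^K = 0.7000 × 0.3000^10 = 0.7000 × 0.000005905 = 0.000004133
Blocking probability = 0.0004133%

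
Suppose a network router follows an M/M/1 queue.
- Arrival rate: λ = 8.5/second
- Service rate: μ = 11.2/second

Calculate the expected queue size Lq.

ρ = λ/μ = 8.5/11.2 = 0.7589
For M/M/1: Lq = λ²/(μ(μ-λ))
Lq = 72.25/(11.2 × 2.70)
Lq = 2.3892 packets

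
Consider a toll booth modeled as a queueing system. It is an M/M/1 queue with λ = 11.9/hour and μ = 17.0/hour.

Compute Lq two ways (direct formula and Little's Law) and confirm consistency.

Method 1 (direct): Lq = λ²/(μ(μ-λ)) = 141.61/(17.0 × 5.10) = 1.6333

Method 2 (Little's Law):
W = 1/(μ-λ) = 1/5.10 = 0.196078
Wq = W - 1/μ = 0.196078 - 0.0588235 = 0.13725
Lq = λWq = 11.9 × 0.13725 = 1.6333 ✔ (matches Method 1)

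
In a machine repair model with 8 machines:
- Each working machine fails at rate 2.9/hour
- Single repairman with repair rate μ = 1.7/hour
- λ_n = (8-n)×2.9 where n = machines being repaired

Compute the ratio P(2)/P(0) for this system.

P(2)/P(0) = ∏_{i=0}^{2-1} λ_i/μ_{i+1}
= (8-0)×2.9/1.7 × (8-1)×2.9/1.7
= 162.9619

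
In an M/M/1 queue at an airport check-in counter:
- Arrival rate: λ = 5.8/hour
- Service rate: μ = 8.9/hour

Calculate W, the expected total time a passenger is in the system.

First, compute utilization: ρ = λ/μ = 5.8/8.9 = 0.6517
For M/M/1: W = 1/(μ-λ)
W = 1/(8.9-5.8) = 1/3.10
W = 0.3226 hours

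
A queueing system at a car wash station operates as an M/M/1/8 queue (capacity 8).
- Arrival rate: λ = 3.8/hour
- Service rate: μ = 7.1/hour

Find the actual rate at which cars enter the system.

ρ = λ/μ = 3.8/7.1 = 0.53521
P₀ = (1-ρ)/(1-ρ^(K+1)) = (1-0.53521)/(1-0.53521^9) = 0.4648/0.9964 = 0.4665
P_K = P₀×ρ^K = 0.4665 × 0.53521^8 = 0.4665 × 0.006733 = 0.003141
λ_eff = λ(1-P_K) = 3.8 × (1 - 0.003141) = 3.8 × 0.99686 = 3.7881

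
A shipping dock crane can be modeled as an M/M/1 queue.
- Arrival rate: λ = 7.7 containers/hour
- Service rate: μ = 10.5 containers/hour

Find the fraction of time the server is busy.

Server utilization: ρ = λ/μ
ρ = 7.7/10.5 = 0.7333
The server is busy 73.33% of the time.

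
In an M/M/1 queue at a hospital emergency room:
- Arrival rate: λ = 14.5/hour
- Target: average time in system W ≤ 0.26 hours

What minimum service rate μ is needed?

For M/M/1: W = 1/(μ-λ)
Need W ≤ 0.26, so 1/(μ-λ) ≤ 0.26
μ - λ ≥ 1/0.26 = 3.8462
μ ≥ 14.5 + 3.8462 = 18.3462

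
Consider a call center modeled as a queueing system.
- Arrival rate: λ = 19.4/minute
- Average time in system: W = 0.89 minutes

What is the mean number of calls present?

Little's Law: L = λW
L = 19.4 × 0.89 = 17.2660 calls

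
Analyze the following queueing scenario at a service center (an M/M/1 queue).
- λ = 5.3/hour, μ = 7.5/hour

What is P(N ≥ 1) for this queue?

ρ = λ/μ = 5.3/7.5 = 0.7067
P(N ≥ n) = ρⁿ
P(N ≥ 1) = 0.7067^1
P(N ≥ 1) = 0.7067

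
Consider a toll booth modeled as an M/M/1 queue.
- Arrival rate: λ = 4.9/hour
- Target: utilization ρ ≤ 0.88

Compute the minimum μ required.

ρ = λ/μ, so μ = λ/ρ
μ ≥ 4.9/0.88 = 5.5682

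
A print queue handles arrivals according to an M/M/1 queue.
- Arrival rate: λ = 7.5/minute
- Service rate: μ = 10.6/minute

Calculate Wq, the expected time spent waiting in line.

First, compute utilization: ρ = λ/μ = 7.5/10.6 = 0.7075
For M/M/1: Wq = λ/(μ(μ-λ))
Wq = 7.5/(10.6 × (10.6-7.5))
Wq = 7.5/(10.6 × 3.10)
Wq = 0.2282 minutes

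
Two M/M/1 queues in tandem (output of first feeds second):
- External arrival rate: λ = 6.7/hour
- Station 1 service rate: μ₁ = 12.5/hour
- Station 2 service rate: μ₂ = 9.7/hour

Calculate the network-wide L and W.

By Jackson's theorem, each station behaves as independent M/M/1.
Station 1: ρ₁ = 6.7/12.5 = 0.5360, L₁ = ρ₁/(1-ρ₁) = λ/(μ₁-λ) = 6.7/5.80 = 1.1552
Station 2: ρ₂ = 6.7/9.7 = 0.6907, L₂ = ρ₂/(1-ρ₂) = λ/(μ₂-λ) = 6.7/3.00 = 2.2333
Total: L = L₁ + L₂ = 1.1552 + 2.2333 = 3.3885
W = L/λ = 3.3885/6.7 = 0.5057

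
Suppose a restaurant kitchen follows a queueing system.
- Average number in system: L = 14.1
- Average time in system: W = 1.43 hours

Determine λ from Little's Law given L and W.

Little's Law: L = λW, so λ = L/W
λ = 14.1/1.43 = 9.8601 orders/hour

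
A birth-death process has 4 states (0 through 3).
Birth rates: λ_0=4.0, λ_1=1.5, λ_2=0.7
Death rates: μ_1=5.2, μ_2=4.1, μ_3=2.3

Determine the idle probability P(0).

Ratios P(n)/P(0) = (λ₀···λₙ₋₁)/(μ₁···μₙ):
P(1)/P(0) = (4.0)/(5.2) = 0.76923
P(2)/P(0) = (4.0×1.5)/(5.2×4.1) = 0.28143
P(3)/P(0) = (4.0×1.5×0.7)/(5.2×4.1×2.3) = 0.085651

Normalization: ∑ P(n) = 1
P(0) × (1.0000 + 0.76923 + 0.28143 + 0.085651) = 1
P(0) × 2.1363 = 1
P(0) = 1/2.1363 = 0.4681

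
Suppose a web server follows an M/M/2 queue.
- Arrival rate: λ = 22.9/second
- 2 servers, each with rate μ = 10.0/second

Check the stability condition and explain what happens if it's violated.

Stability requires ρ = λ/(cμ) < 1
ρ = 22.9/(2 × 10.0) = 22.9/20.00 = 1.1450
Since 1.1450 ≥ 1, the system is UNSTABLE.
Need c > λ/μ = 22.9/10.0 = 2.29.
Minimum servers needed: c = 3.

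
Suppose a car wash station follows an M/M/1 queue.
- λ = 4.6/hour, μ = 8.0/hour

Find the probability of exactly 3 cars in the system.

ρ = λ/μ = 4.6/8.0 = 0.5750
P(n) = (1-ρ)ρⁿ
P(3) = (1-0.5750) × 0.5750^3
P(3) = 0.42500 × 0.19011
P(3) = 0.08080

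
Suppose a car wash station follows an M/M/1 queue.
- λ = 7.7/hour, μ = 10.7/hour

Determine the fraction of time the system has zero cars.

ρ = λ/μ = 7.7/10.7 = 0.7196
P(0) = 1 - ρ = 1 - 0.7196 = 0.2804
The server is idle 28.04% of the time.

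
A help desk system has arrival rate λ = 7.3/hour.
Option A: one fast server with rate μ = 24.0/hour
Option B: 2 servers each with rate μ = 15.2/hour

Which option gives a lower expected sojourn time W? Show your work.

Option A: single server μ = 24.0 (M/M/1)
  ρ_A = 7.3/24.0 = 0.3042
  W_A = 1/(μ-λ) = 1/(24.0-7.3) = 1/16.70 = 0.05988

Option B: 2 servers μ = 15.2 (M/M/2)
  ρ_B = λ/(cμ) = 7.3/(2×15.2) = 0.2401
  Offered load a = λ/μ = cρ = 7.3/15.2 = 0.4803
  P₀ = [ Σₙ₌₀^1 aⁿ/n! + a^2/(2!(1-ρ)) ]⁻¹
  Σ = a^0/0! + a^1/1! = 1.0000 + 0.4803 = 1.4803
  a^2/(2!(1-ρ)) = 0.2307/(2 × 0.7599) = 0.1518
  P₀ = 1/(1.4803 + 0.1518) = 0.6127
  Lq = P₀·a^2·ρ / (2!(1-ρ)²) = 0.6127 × 0.2307 × 0.2401 / (2 × 0.5774) = 0.02939
  Wq_B = Lq/λ = 0.02939/7.3 = 0.004026
  W_B = Wq_B + 1/μ = 0.004026 + 0.06579 = 0.06982

Since W_A = 0.05988 < W_B = 0.06982, Option A (single fast server) has the shorter time in system.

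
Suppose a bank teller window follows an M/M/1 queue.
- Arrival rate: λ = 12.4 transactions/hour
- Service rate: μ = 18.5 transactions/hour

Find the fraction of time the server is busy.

Server utilization: ρ = λ/μ
ρ = 12.4/18.5 = 0.6703
The server is busy 67.03% of the time.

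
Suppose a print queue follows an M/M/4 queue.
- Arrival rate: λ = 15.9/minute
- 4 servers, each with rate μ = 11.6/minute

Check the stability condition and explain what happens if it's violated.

Stability requires ρ = λ/(cμ) < 1
ρ = 15.9/(4 × 11.6) = 15.9/46.40 = 0.3427
Since 0.3427 < 1, the system is STABLE.
The servers are busy 34.27% of the time.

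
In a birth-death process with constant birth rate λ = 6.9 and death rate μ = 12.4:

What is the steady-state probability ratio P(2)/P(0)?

For constant rates: P(n)/P(0) = (λ/μ)^n
P(2)/P(0) = (6.9/12.4)^2 = 0.55645^2 = 0.3096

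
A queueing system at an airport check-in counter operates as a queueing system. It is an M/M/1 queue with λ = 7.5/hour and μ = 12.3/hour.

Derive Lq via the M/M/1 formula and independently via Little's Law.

Method 1 (direct): Lq = λ²/(μ(μ-λ)) = 56.25/(12.3 × 4.80) = 0.9527

Method 2 (Little's Law):
W = 1/(μ-λ) = 1/4.80 = 0.20833
Wq = W - 1/μ = 0.20833 - 0.081301 = 0.12703
Lq = λWq = 7.5 × 0.12703 = 0.9527 ✔ (matches Method 1)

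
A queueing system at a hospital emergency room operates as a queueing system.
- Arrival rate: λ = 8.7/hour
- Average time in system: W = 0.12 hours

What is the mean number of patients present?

Little's Law: L = λW
L = 8.7 × 0.12 = 1.0440 patients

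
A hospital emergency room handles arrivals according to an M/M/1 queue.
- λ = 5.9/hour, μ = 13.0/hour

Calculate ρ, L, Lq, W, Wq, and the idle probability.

Step 1: ρ = λ/μ = 5.9/13.0 = 0.4538
Step 2: L = λ/(μ-λ) = 5.9/7.10 = 0.8310
Step 3: Lq = λ²/(μ(μ-λ)) = 34.81/(13.0×7.10) = 0.3771
Step 4: W = 1/(μ-λ) = 1/7.10 = 0.14085
Step 5: Wq = λ/(μ(μ-λ)) = 5.9/(13.0×7.10) = 0.06392
Step 6: P(0) = 1-ρ = 0.5462
Verify: L = λW = 5.9×0.14085 = 0.8310 ✔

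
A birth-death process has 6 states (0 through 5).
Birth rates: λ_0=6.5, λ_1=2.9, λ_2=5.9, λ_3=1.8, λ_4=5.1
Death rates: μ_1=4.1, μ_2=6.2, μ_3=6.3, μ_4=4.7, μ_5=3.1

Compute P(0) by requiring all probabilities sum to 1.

Ratios P(n)/P(0) = (λ₀···λₙ₋₁)/(μ₁···μₙ):
P(1)/P(0) = (6.5)/(4.1) = 1.5854
P(2)/P(0) = (6.5×2.9)/(4.1×6.2) = 0.74154
P(3)/P(0) = (6.5×2.9×5.9)/(4.1×6.2×6.3) = 0.69446
P(4)/P(0) = (6.5×2.9×5.9×1.8)/(4.1×6.2×6.3×4.7) = 0.26596
P(5)/P(0) = (6.5×2.9×5.9×1.8×5.1)/(4.1×6.2×6.3×4.7×3.1) = 0.43755

Normalization: ∑ P(n) = 1
P(0) × (1.0000 + 1.5854 + 0.74154 + 0.69446 + 0.26596 + 0.43755) = 1
P(0) × 4.7249 = 1
P(0) = 1/4.7249 = 0.2116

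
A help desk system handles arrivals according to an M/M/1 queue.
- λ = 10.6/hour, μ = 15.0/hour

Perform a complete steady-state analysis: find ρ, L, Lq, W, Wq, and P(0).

Step 1: ρ = λ/μ = 10.6/15.0 = 0.7067
Step 2: L = λ/(μ-λ) = 10.6/4.40 = 2.4091
Step 3: Lq = λ²/(μ(μ-λ)) = 112.36/(15.0×4.40) = 1.7024
Step 4: W = 1/(μ-λ) = 1/4.40 = 0.22727
Step 5: Wq = λ/(μ(μ-λ)) = 10.6/(15.0×4.40) = 0.1606
Step 6: P(0) = 1-ρ = 0.2933
Verify: L = λW = 10.6×0.22727 = 2.4091 ✔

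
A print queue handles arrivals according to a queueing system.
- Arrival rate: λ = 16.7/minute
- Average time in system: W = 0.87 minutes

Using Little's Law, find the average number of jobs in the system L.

Little's Law: L = λW
L = 16.7 × 0.87 = 14.5290 jobs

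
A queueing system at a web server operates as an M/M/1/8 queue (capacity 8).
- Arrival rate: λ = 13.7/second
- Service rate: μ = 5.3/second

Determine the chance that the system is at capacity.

ρ = λ/μ = 13.7/5.3 = 2.5849
P₀ = (1-ρ)/(1-ρ^(K+1)) = (1-2.5849)/(1-2.5849^9) = -1.5849/-5151.2119 = 0.0003077
P_K = P₀×ρ^K = 0.0003077 × 2.5849^8 = 0.0003077 × 1993.1958 = 0.6133
Blocking probability = 61.33%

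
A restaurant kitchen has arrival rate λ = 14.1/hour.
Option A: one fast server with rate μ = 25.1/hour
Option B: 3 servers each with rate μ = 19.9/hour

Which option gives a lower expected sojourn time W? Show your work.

Option A: single server μ = 25.1 (M/M/1)
  ρ_A = 14.1/25.1 = 0.5618
  W_A = 1/(μ-λ) = 1/(25.1-14.1) = 1/11.00 = 0.09091

Option B: 3 servers μ = 19.9 (M/M/3)
  ρ_B = λ/(cμ) = 14.1/(3×19.9) = 0.2362
  Offered load a = λ/μ = cρ = 14.1/19.9 = 0.7085
  P₀ = [ Σₙ₌₀^2 aⁿ/n! + a^3/(3!(1-ρ)) ]⁻¹
  Σ = a^0/0! + a^1/1! + a^2/2! = 1.0000 + 0.70854 + 0.25102 = 1.9596
  a^3/(3!(1-ρ)) = 0.3557/(6 × 0.7638) = 0.07762
  P₀ = 1/(1.9596 + 0.07762) = 0.4909
  Lq = P₀·a^3·ρ / (3!(1-ρ)²) = 0.4909 × 0.3557 × 0.2362 / (6 × 0.5834) = 0.01178
  Wq_B = Lq/λ = 0.01178/14.1 = 0.0008355
  W_B = Wq_B + 1/μ = 0.0008355 + 0.05025 = 0.05109

Since W_B = 0.05109 < W_A = 0.09091, Option B (multiple servers) has the shorter time in system.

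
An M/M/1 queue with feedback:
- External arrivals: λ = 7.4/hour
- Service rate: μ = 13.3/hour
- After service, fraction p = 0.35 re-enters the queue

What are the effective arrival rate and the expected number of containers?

Effective arrival rate: λ_eff = λ/(1-p) = 7.4/(1-0.35) = 7.4/0.65 = 11.38462
ρ = λ_eff/μ = 11.38462/13.3 = 0.855986
L = ρ/(1-ρ) = 0.855986/(1-0.855986) = 5.9438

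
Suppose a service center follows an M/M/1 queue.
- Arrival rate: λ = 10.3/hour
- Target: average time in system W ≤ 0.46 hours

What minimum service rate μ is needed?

For M/M/1: W = 1/(μ-λ)
Need W ≤ 0.46, so 1/(μ-λ) ≤ 0.46
μ - λ ≥ 1/0.46 = 2.1739
μ ≥ 10.3 + 2.1739 = 12.4739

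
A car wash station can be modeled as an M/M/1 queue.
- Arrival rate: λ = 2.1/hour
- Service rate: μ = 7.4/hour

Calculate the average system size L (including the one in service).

ρ = λ/μ = 2.1/7.4 = 0.2838
For M/M/1: L = λ/(μ-λ)
L = 2.1/(7.4-2.1) = 2.1/5.30
L = 0.3962 cars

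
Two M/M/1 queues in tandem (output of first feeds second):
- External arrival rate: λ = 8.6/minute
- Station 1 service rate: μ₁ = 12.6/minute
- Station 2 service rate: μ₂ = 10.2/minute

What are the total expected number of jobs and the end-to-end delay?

By Jackson's theorem, each station behaves as independent M/M/1.
Station 1: ρ₁ = 8.6/12.6 = 0.6825, L₁ = ρ₁/(1-ρ₁) = λ/(μ₁-λ) = 8.6/4.00 = 2.1500
Station 2: ρ₂ = 8.6/10.2 = 0.8431, L₂ = ρ₂/(1-ρ₂) = λ/(μ₂-λ) = 8.6/1.60 = 5.3750
Total: L = L₁ + L₂ = 2.1500 + 5.3750 = 7.5250
W = L/λ = 7.5250/8.6 = 0.8750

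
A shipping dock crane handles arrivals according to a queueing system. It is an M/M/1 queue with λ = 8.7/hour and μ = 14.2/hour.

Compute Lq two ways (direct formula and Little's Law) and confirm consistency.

Method 1 (direct): Lq = λ²/(μ(μ-λ)) = 75.69/(14.2 × 5.50) = 0.9691

Method 2 (Little's Law):
W = 1/(μ-λ) = 1/5.50 = 0.181818
Wq = W - 1/μ = 0.181818 - 0.0704225 = 0.111396
Lq = λWq = 8.7 × 0.111396 = 0.9691 ✔ (matches Method 1)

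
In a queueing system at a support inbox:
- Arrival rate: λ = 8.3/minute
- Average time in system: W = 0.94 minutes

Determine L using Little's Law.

Little's Law: L = λW
L = 8.3 × 0.94 = 7.8020 emails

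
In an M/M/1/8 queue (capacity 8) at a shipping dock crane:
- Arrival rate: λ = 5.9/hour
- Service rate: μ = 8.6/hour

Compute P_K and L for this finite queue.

ρ = λ/μ = 5.9/8.6 = 0.686047
P₀ = (1-ρ)/(1-ρ^(K+1)) = (1-0.686047)/(1-0.686047^9) = 0.31395/0.96633 = 0.3249
P_K = P₀×ρ^K = 0.3249 × 0.686047^8 = 0.3249 × 0.04907 = 0.01594
Blocking probability P_8 = 0.01594 (1.59%)
L = ρ[1 - (K+1)ρ^K + Kρ^(K+1)] / [(1-ρ)(1-ρ^(K+1))]
L = 0.686047 × (1 - 9×0.049072 + 8×0.033665) / ((1 - 0.686047) × (1 - 0.033665)) = 1.8716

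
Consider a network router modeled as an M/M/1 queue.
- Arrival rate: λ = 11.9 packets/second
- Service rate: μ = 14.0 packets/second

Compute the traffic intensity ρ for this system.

Server utilization: ρ = λ/μ
ρ = 11.9/14.0 = 0.8500
The server is busy 85.00% of the time.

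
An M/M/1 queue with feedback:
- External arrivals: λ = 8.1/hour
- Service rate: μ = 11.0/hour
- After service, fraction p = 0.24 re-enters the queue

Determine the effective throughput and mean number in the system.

Effective arrival rate: λ_eff = λ/(1-p) = 8.1/(1-0.24) = 8.1/0.76 = 10.657895
ρ = λ_eff/μ = 10.657895/11.0 = 0.9688995
L = ρ/(1-ρ) = 0.9688995/(1-0.9688995) = 31.1538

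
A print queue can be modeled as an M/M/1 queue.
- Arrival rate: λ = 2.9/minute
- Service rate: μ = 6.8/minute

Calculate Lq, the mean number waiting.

ρ = λ/μ = 2.9/6.8 = 0.4265
For M/M/1: Lq = λ²/(μ(μ-λ))
Lq = 8.41/(6.8 × 3.90)
Lq = 0.3171 jobs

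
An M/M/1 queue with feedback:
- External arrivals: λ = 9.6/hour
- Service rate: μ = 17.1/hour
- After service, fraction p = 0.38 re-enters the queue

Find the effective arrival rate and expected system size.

Effective arrival rate: λ_eff = λ/(1-p) = 9.6/(1-0.38) = 9.6/0.62 = 15.48387
ρ = λ_eff/μ = 15.48387/17.1 = 0.9054895
L = ρ/(1-ρ) = 0.9054895/(1-0.9054895) = 9.5808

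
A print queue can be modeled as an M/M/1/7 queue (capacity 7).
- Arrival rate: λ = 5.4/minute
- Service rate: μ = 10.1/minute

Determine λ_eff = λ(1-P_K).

ρ = λ/μ = 5.4/10.1 = 0.534653
P₀ = (1-ρ)/(1-ρ^(K+1)) = (1-0.534653)/(1-0.534653^8) = 0.46535/0.99332 = 0.4685
P_K = P₀×ρ^K = 0.46847 × 0.534653^7 = 0.46847 × 0.012488 = 0.005850
λ_eff = λ(1-P_K) = 5.4 × (1 - 0.005850) = 5.4 × 0.99415 = 5.3684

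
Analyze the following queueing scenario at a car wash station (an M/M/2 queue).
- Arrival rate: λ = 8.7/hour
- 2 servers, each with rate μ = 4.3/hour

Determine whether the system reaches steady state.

Stability requires ρ = λ/(cμ) < 1
ρ = 8.7/(2 × 4.3) = 8.7/8.60 = 1.0116
Since 1.0116 ≥ 1, the system is UNSTABLE.
Need c > λ/μ = 8.7/4.3 = 2.02.
Minimum servers needed: c = 3.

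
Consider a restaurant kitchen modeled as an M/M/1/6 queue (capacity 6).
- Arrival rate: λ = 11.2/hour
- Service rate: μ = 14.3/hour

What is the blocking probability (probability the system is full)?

ρ = λ/μ = 11.2/14.3 = 0.78322
P₀ = (1-ρ)/(1-ρ^(K+1)) = (1-0.78322)/(1-0.78322^7) = 0.2168/0.8192 = 0.2646
P_K = P₀×ρ^K = 0.26462 × 0.78322^6 = 0.26462 × 0.23084 = 0.06108
Blocking probability = 6.11%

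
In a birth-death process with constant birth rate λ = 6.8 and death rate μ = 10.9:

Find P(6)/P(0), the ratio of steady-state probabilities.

For constant rates: P(n)/P(0) = (λ/μ)^n
P(6)/P(0) = (6.8/10.9)^6 = 0.62385^6 = 0.05895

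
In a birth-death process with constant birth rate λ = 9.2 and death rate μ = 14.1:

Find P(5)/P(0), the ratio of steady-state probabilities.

For constant rates: P(n)/P(0) = (λ/μ)^n
P(5)/P(0) = (9.2/14.1)^5 = 0.6525^5 = 0.1183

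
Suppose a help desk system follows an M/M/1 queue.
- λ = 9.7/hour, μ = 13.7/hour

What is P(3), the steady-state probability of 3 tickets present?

ρ = λ/μ = 9.7/13.7 = 0.7080
P(n) = (1-ρ)ρⁿ
P(3) = (1-0.7080) × 0.7080^3
P(3) = 0.2920 × 0.3549
P(3) = 0.1036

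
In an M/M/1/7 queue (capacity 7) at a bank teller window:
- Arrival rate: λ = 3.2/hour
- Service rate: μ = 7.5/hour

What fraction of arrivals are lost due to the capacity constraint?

ρ = λ/μ = 3.2/7.5 = 0.42667
P₀ = (1-ρ)/(1-ρ^(K+1)) = (1-0.42667)/(1-0.42667^8) = 0.57333/0.99890 = 0.5740
P_K = P₀×ρ^K = 0.5740 × 0.42667^7 = 0.5740 × 0.002574 = 0.001477
Blocking probability = 0.15%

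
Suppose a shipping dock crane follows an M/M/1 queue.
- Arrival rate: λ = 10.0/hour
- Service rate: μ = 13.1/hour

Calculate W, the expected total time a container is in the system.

First, compute utilization: ρ = λ/μ = 10.0/13.1 = 0.7634
For M/M/1: W = 1/(μ-λ)
W = 1/(13.1-10.0) = 1/3.10
W = 0.3226 hours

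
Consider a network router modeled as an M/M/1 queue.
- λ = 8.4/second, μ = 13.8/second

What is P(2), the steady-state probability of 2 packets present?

ρ = λ/μ = 8.4/13.8 = 0.6087
P(n) = (1-ρ)ρⁿ
P(2) = (1-0.6087) × 0.6087^2
P(2) = 0.3913 × 0.3705
P(2) = 0.1450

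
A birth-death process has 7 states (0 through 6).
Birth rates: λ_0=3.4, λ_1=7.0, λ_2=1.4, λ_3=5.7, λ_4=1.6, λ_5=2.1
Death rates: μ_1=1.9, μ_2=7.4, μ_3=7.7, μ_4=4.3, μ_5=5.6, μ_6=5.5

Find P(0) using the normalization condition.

Ratios P(n)/P(0) = (λ₀···λₙ₋₁)/(μ₁···μₙ):
P(1)/P(0) = (3.4)/(1.9) = 1.7895
P(2)/P(0) = (3.4×7.0)/(1.9×7.4) = 1.6927
P(3)/P(0) = (3.4×7.0×1.4)/(1.9×7.4×7.7) = 0.30777
P(4)/P(0) = (3.4×7.0×1.4×5.7)/(1.9×7.4×7.7×4.3) = 0.40798
P(5)/P(0) = (3.4×7.0×1.4×5.7×1.6)/(1.9×7.4×7.7×4.3×5.6) = 0.11656
P(6)/P(0) = (3.4×7.0×1.4×5.7×1.6×2.1)/(1.9×7.4×7.7×4.3×5.6×5.5) = 0.044507

Normalization: ∑ P(n) = 1
P(0) × (1.0000 + 1.7895 + 1.6927 + 0.30777 + 0.40798 + 0.11656 + 0.044507) = 1
P(0) × 5.3590 = 1
P(0) = 1/5.3590 = 0.1866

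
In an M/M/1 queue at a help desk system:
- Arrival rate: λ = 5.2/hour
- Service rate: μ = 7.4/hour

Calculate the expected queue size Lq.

ρ = λ/μ = 5.2/7.4 = 0.7027
For M/M/1: Lq = λ²/(μ(μ-λ))
Lq = 27.04/(7.4 × 2.20)
Lq = 1.6609 tickets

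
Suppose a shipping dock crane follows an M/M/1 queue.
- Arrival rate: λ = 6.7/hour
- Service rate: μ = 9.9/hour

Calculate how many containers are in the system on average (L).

ρ = λ/μ = 6.7/9.9 = 0.6768
For M/M/1: L = λ/(μ-λ)
L = 6.7/(9.9-6.7) = 6.7/3.20
L = 2.0938 containers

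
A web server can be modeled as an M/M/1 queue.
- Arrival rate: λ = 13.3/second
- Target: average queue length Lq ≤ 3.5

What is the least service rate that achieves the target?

For M/M/1: Lq = λ²/(μ(μ-λ))
Need Lq ≤ 3.5, i.e. μ(μ-λ) ≥ λ²/3.5
μ² - 13.3μ - 176.89/3.5 ≥ 0  →  μ² - 13.3μ - 50.5400 ≥ 0
Quadratic formula (positive root): μ = [λ + √(λ² + 4×50.5400)]/2
Discriminant: 176.89 + 4×50.5400 = 379.0500, √379.0500 = 19.4692
μ ≥ (13.3 + 19.4692)/2 = 16.3846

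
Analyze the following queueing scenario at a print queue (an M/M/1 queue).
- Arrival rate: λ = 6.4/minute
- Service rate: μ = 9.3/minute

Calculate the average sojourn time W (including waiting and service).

First, compute utilization: ρ = λ/μ = 6.4/9.3 = 0.6882
For M/M/1: W = 1/(μ-λ)
W = 1/(9.3-6.4) = 1/2.90
W = 0.3448 minutes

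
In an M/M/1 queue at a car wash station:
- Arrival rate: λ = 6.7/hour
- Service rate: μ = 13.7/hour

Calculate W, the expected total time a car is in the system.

First, compute utilization: ρ = λ/μ = 6.7/13.7 = 0.4891
For M/M/1: W = 1/(μ-λ)
W = 1/(13.7-6.7) = 1/7.00
W = 0.1429 hours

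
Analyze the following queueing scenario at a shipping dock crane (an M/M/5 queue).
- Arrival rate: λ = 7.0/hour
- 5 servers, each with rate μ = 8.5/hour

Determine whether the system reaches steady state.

Stability requires ρ = λ/(cμ) < 1
ρ = 7.0/(5 × 8.5) = 7.0/42.50 = 0.1647
Since 0.1647 < 1, the system is STABLE.
The servers are busy 16.47% of the time.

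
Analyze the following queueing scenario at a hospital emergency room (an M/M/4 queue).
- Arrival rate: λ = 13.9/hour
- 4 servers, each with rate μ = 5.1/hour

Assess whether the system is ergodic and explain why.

Stability requires ρ = λ/(cμ) < 1
ρ = 13.9/(4 × 5.1) = 13.9/20.40 = 0.6814
Since 0.6814 < 1, the system is STABLE.
The servers are busy 68.14% of the time.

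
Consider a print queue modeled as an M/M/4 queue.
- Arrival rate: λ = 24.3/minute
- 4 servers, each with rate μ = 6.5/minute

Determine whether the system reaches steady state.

Stability requires ρ = λ/(cμ) < 1
ρ = 24.3/(4 × 6.5) = 24.3/26.00 = 0.9346
Since 0.9346 < 1, the system is STABLE.
The servers are busy 93.46% of the time.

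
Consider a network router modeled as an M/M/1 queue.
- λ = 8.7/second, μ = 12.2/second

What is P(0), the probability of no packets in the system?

ρ = λ/μ = 8.7/12.2 = 0.7131
P(0) = 1 - ρ = 1 - 0.7131 = 0.2869
The server is idle 28.69% of the time.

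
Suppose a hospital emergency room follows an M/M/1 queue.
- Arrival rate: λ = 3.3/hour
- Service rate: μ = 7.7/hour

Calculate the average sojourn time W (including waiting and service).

First, compute utilization: ρ = λ/μ = 3.3/7.7 = 0.4286
For M/M/1: W = 1/(μ-λ)
W = 1/(7.7-3.3) = 1/4.40
W = 0.2273 hours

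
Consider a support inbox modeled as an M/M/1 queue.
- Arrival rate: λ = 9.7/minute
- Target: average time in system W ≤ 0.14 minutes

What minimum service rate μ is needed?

For M/M/1: W = 1/(μ-λ)
Need W ≤ 0.14, so 1/(μ-λ) ≤ 0.14
μ - λ ≥ 1/0.14 = 7.1429
μ ≥ 9.7 + 7.1429 = 16.8429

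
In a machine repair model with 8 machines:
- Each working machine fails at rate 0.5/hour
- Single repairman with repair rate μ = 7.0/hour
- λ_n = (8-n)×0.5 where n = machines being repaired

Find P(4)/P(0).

P(4)/P(0) = ∏_{i=0}^{4-1} λ_i/μ_{i+1}
= (8-0)×0.5/7.0 × (8-1)×0.5/7.0 × (8-2)×0.5/7.0 × (8-3)×0.5/7.0
= 0.04373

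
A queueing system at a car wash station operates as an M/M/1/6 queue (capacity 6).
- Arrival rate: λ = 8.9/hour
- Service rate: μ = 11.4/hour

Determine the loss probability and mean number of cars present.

ρ = λ/μ = 8.9/11.4 = 0.7807
P₀ = (1-ρ)/(1-ρ^(K+1)) = (1-0.7807)/(1-0.7807^7) = 0.2193/0.8232 = 0.2664
P_K = P₀×ρ^K = 0.2664 × 0.7807^6 = 0.2664 × 0.2264 = 0.06031
Blocking probability P_6 = 0.06031 (6.03%)
L = ρ[1 - (K+1)ρ^K + Kρ^(K+1)] / [(1-ρ)(1-ρ^(K+1))]
L = 0.7807 × (1 - 7×0.22641 + 6×0.17676) / ((1 - 0.7807) × (1 - 0.17676)) = 2.0570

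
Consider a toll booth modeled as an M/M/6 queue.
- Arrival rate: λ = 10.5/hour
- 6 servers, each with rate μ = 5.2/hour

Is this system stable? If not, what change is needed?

Stability requires ρ = λ/(cμ) < 1
ρ = 10.5/(6 × 5.2) = 10.5/31.20 = 0.3365
Since 0.3365 < 1, the system is STABLE.
The servers are busy 33.65% of the time.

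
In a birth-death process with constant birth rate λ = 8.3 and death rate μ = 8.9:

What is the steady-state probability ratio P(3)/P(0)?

For constant rates: P(n)/P(0) = (λ/μ)^n
P(3)/P(0) = (8.3/8.9)^3 = 0.9326^3 = 0.8111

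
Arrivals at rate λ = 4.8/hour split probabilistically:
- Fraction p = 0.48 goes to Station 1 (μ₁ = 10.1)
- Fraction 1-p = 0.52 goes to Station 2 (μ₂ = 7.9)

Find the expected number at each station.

Effective rates: λ₁ = 4.8×0.48 = 2.304, λ₂ = 4.8×0.52 = 2.496
Station 1: ρ₁ = 2.304/10.1 = 0.2281, L₁ = ρ₁/(1-ρ₁) = 0.2281/(1-0.2281) = 0.2955
Station 2: ρ₂ = 2.496/7.9 = 0.31595, L₂ = ρ₂/(1-ρ₂) = 0.31595/(1-0.31595) = 0.4619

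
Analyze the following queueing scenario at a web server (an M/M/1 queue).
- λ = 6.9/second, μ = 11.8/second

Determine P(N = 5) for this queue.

ρ = λ/μ = 6.9/11.8 = 0.58475
P(n) = (1-ρ)ρⁿ
P(5) = (1-0.58475) × 0.58475^5
P(5) = 0.4153 × 0.06837
P(5) = 0.02839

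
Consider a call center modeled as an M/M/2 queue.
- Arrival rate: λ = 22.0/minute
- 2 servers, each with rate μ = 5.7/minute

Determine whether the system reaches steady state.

Stability requires ρ = λ/(cμ) < 1
ρ = 22.0/(2 × 5.7) = 22.0/11.40 = 1.9298
Since 1.9298 ≥ 1, the system is UNSTABLE.
Need c > λ/μ = 22.0/5.7 = 3.86.
Minimum servers needed: c = 4.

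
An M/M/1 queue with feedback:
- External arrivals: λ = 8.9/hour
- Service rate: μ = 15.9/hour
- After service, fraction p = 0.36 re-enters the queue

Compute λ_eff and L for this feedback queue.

Effective arrival rate: λ_eff = λ/(1-p) = 8.9/(1-0.36) = 8.9/0.64 = 13.90625
ρ = λ_eff/μ = 13.90625/15.9 = 0.874607
L = ρ/(1-ρ) = 0.874607/(1-0.874607) = 6.9749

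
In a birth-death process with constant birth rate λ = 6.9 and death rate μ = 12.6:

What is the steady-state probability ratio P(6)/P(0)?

For constant rates: P(n)/P(0) = (λ/μ)^n
P(6)/P(0) = (6.9/12.6)^6 = 0.54762^6 = 0.02697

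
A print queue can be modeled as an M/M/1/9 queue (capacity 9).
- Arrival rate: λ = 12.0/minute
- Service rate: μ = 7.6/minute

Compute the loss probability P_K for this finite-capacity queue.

ρ = λ/μ = 12.0/7.6 = 1.578947
P₀ = (1-ρ)/(1-ρ^(K+1)) = (1-1.578947)/(1-1.578947^10) = -0.5789/-95.3109 = 0.006074
P_K = P₀×ρ^K = 0.006074 × 1.578947^9 = 0.006074 × 60.9969 = 0.3705
Blocking probability = 37.05%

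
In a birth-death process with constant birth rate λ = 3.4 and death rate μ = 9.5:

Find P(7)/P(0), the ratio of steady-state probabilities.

For constant rates: P(n)/P(0) = (λ/μ)^n
P(7)/P(0) = (3.4/9.5)^7 = 0.35789^7 = 0.0007521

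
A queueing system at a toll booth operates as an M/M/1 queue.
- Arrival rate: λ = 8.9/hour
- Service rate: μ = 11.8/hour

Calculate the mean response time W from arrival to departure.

First, compute utilization: ρ = λ/μ = 8.9/11.8 = 0.7542
For M/M/1: W = 1/(μ-λ)
W = 1/(11.8-8.9) = 1/2.90
W = 0.3448 hours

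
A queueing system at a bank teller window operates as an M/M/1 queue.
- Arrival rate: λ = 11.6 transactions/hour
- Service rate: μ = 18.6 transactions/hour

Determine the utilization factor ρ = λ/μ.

Server utilization: ρ = λ/μ
ρ = 11.6/18.6 = 0.6237
The server is busy 62.37% of the time.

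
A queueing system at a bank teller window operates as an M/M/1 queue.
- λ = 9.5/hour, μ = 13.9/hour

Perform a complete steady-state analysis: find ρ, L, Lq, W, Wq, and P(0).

Step 1: ρ = λ/μ = 9.5/13.9 = 0.6835
Step 2: L = λ/(μ-λ) = 9.5/4.40 = 2.1591
Step 3: Lq = λ²/(μ(μ-λ)) = 90.25/(13.9×4.40) = 1.4756
Step 4: W = 1/(μ-λ) = 1/4.40 = 0.22727
Step 5: Wq = λ/(μ(μ-λ)) = 9.5/(13.9×4.40) = 0.1553
Step 6: P(0) = 1-ρ = 0.3165
Verify: L = λW = 9.5×0.22727 = 2.1591 ✔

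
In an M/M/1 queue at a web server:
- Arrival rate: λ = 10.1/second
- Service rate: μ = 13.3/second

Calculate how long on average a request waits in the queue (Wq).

First, compute utilization: ρ = λ/μ = 10.1/13.3 = 0.7594
For M/M/1: Wq = λ/(μ(μ-λ))
Wq = 10.1/(13.3 × (13.3-10.1))
Wq = 10.1/(13.3 × 3.20)
Wq = 0.2373 seconds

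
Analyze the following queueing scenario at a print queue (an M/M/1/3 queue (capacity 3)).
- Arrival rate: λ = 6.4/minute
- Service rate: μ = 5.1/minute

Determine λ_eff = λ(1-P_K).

ρ = λ/μ = 6.4/5.1 = 1.2549
P₀ = (1-ρ)/(1-ρ^(K+1)) = (1-1.2549)/(1-1.2549^4) = -0.2549/-1.4799 = 0.1722
P_K = P₀×ρ^K = 0.17224 × 1.2549^3 = 0.17224 × 1.9762 = 0.3404
λ_eff = λ(1-P_K) = 6.4 × (1 - 0.34038) = 6.4 × 0.65962 = 4.2216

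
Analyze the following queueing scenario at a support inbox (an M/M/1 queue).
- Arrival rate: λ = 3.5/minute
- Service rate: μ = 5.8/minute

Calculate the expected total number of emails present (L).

ρ = λ/μ = 3.5/5.8 = 0.6034
For M/M/1: L = λ/(μ-λ)
L = 3.5/(5.8-3.5) = 3.5/2.30
L = 1.5217 emails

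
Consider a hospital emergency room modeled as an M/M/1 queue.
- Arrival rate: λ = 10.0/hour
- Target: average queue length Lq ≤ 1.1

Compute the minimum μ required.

For M/M/1: Lq = λ²/(μ(μ-λ))
Need Lq ≤ 1.1, i.e. μ(μ-λ) ≥ λ²/1.1
μ² - 10.0μ - 100.00/1.1 ≥ 0  →  μ² - 10.0μ - 90.9091 ≥ 0
Quadratic formula (positive root): μ = [λ + √(λ² + 4×90.9091)]/2
Discriminant: 100.00 + 4×90.9091 = 463.6364, √463.6364 = 21.5322
μ ≥ (10.0 + 21.5322)/2 = 15.7661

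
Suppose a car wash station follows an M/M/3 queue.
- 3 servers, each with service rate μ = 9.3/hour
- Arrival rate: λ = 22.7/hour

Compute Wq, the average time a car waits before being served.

Traffic intensity: ρ = λ/(cμ) = 22.7/(3×9.3) = 0.8136
Since ρ = 0.8136 < 1, system is stable.
Offered load a = λ/μ = cρ = 22.7/9.3 = 2.4409
P₀ = [ Σₙ₌₀^2 aⁿ/n! + a^3/(3!(1-ρ)) ]⁻¹
Σ = a^0/0! + a^1/1! + a^2/2! = 1.0000 + 2.4409 + 2.9789 = 6.4198
a^3/(3!(1-ρ)) = 14.54215/(6 × 0.1863799) = 13.0040
P₀ = 1/(6.4198 + 13.0040) = 0.05148
Lq = P₀·a^3·ρ / (3!(1-ρ)²) = 0.051483 × 14.5422 × 0.81362 / (6 × 0.034737) = 2.9226
Wq = Lq/λ = 2.9226/22.7 = 0.1287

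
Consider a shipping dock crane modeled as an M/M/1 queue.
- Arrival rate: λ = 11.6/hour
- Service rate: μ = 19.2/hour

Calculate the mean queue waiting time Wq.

First, compute utilization: ρ = λ/μ = 11.6/19.2 = 0.6042
For M/M/1: Wq = λ/(μ(μ-λ))
Wq = 11.6/(19.2 × (19.2-11.6))
Wq = 11.6/(19.2 × 7.60)
Wq = 0.07950 hours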